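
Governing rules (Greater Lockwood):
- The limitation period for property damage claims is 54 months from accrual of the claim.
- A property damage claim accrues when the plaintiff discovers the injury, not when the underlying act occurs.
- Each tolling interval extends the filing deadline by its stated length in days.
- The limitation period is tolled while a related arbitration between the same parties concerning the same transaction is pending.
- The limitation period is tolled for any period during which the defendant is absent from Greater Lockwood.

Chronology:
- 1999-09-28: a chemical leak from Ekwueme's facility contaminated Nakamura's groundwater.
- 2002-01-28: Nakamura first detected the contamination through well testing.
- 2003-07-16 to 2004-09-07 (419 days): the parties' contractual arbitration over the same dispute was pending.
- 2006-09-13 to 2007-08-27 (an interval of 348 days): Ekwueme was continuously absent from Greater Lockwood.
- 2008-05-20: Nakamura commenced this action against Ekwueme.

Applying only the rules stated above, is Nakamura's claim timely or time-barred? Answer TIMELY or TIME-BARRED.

Under the discovery rule, the claim accrued on 2002-01-28, when Nakamura discovered the injury — not on the 1999-09-28 date of the underlying act.
The untolled deadline — 54 months after 2002-01-28 — is 2006-07-28.
The period was tolled for 419 days by the pending related arbitration (2003-07-16 to 2004-09-07), pushing the deadline to 2007-09-20.
The period was tolled for 348 days by the defendant's absence from the jurisdiction (2006-09-13 to 2007-08-27), pushing the deadline to 2008-09-02.
Nakamura filed on 2008-05-20, before the 2008-09-02 deadline, so the action is timely.

TIMELY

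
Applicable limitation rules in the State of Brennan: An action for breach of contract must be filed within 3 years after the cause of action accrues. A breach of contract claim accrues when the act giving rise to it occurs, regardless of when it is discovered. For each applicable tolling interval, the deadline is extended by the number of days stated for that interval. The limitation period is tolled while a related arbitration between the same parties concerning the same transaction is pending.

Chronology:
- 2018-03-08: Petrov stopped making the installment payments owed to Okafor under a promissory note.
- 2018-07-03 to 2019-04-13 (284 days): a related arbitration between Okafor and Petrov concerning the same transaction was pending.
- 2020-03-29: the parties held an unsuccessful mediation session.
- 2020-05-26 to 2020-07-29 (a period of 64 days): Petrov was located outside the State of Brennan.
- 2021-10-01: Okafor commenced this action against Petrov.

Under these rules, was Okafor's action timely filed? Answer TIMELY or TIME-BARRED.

TIMELY

The claim accrued on 2018-03-08, when the wrongful act occurred.
Adding the 3 years base period to 2018-03-08 gives a deadline of 2021-03-08, before any tolling.
The pending related arbitration from 2018-07-03 to 2019-04-13 tolled the period for 284 days, extending the deadline to 2021-12-17.
Although the defendant's absence ran from 2020-05-26 to 2020-07-29, the stated rules do not make that a tolling event, so it is disregarded.
None of the other events listed affects the running of the period under the stated rules.
Filing on 2021-10-01 beat the 2021-12-17 deadline — the action is timely.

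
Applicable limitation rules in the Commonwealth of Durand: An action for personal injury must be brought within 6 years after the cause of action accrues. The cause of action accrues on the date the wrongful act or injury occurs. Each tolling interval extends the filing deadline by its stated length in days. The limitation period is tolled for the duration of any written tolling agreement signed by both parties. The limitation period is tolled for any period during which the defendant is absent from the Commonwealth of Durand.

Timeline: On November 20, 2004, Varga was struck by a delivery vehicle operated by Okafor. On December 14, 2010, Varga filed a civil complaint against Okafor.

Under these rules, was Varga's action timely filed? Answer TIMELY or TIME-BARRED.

The limitation period began to run on November 20, 2004.
Adding the 6 years base period to November 20, 2004 gives a deadline of November 20, 2010, before any tolling.
Filing on December 14, 2010 missed the November 20, 2010 deadline — the action is time-barred.

TIME-BARRED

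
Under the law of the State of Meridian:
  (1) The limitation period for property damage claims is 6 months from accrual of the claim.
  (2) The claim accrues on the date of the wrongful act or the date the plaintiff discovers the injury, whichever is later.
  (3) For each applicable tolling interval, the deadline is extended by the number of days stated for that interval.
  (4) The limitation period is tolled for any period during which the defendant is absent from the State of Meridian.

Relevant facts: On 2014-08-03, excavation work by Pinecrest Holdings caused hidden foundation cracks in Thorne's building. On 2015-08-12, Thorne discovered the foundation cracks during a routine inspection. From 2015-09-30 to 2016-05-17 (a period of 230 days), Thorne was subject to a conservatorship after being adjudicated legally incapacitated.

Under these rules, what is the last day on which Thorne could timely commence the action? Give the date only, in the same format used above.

2016-02-12

Taking the later of the act (2014-08-03) and discovery (2015-08-12), the claim accrued on 2015-08-12.
6 months from 2015-08-12 is 2016-02-12.
No stated provision tolls the period for the plaintiff's incapacity, so the interval from 2015-09-30 to 2016-05-17 has no effect on the deadline.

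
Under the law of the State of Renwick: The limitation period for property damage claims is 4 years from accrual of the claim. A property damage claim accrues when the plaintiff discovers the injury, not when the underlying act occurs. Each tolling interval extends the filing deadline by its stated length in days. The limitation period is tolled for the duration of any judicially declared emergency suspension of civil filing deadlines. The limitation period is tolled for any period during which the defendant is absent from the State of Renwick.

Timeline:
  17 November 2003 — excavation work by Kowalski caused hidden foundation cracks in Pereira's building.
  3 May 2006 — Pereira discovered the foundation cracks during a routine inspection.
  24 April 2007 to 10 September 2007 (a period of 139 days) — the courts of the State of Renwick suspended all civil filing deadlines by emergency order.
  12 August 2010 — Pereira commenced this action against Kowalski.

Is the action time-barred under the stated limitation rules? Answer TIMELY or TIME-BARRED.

TIMELY

Under the discovery rule, the claim accrued on 3 May 2006, when Pereira discovered the injury — not on the 17 November 2003 date of the underlying act.
Adding the 4 years base period to 3 May 2006 gives a deadline of 3 May 2010, before any tolling.
The emergency suspension of filing deadlines from 24 April 2007 to 10 September 2007 tolled the period for 139 days, extending the deadline to 19 September 2010.
Filing on 12 August 2010 beat the 19 September 2010 deadline — the action is timely.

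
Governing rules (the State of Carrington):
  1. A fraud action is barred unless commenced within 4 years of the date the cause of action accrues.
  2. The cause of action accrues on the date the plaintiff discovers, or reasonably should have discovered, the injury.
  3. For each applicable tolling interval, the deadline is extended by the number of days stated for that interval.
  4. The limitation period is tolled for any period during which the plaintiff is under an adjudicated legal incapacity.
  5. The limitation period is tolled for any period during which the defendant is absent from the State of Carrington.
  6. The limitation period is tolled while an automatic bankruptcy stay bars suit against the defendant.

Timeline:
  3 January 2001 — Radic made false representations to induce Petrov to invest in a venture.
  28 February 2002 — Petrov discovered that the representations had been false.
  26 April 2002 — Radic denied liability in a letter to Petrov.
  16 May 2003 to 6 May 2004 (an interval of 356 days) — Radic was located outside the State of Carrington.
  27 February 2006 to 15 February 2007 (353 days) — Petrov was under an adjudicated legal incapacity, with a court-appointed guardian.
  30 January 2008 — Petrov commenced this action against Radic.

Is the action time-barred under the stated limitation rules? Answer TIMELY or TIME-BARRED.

The claim did not accrue until Petrov discovered the injury on 28 February 2002; the 3 January 2001 act date does not start the clock under the stated rule.
4 years from 28 February 2002 is 28 February 2006.
Because the defendant's absence from the jurisdiction ran from 16 May 2003 to 6 May 2004, the deadline is extended by 356 days to 19 February 2007.
The period was tolled for 353 days by the plaintiff's legal incapacity (27 February 2006 to 15 February 2007), pushing the deadline to 7 February 2008.
None of the other events listed affects the running of the period under the stated rules.
The 30 January 2008 filing precedes the 7 February 2008 deadline; the claim is timely.

TIMELY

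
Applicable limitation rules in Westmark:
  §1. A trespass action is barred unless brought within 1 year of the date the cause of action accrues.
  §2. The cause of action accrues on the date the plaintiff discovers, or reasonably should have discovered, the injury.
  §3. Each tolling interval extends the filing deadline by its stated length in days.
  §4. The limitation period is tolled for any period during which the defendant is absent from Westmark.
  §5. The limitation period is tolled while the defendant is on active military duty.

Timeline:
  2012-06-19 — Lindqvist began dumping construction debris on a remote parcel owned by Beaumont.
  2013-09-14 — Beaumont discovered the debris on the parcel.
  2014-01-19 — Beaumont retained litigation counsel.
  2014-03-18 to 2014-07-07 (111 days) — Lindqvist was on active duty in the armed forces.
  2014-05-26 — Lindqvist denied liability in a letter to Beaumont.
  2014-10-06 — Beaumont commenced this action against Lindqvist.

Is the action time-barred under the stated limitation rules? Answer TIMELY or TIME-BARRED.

Under the discovery rule, the claim accrued on 2013-09-14, when Beaumont discovered the injury — not on the 2012-06-19 date of the underlying act.
1 year from 2013-09-14 is 2014-09-14.
The period was tolled for 111 days by the defendant's active military service (2014-03-18 to 2014-07-07), pushing the deadline to 2015-01-03.
None of the other events listed affects the running of the period under the stated rules.
Beaumont filed on 2014-10-06, before the 2015-01-03 deadline, so the action is timely.

TIMELY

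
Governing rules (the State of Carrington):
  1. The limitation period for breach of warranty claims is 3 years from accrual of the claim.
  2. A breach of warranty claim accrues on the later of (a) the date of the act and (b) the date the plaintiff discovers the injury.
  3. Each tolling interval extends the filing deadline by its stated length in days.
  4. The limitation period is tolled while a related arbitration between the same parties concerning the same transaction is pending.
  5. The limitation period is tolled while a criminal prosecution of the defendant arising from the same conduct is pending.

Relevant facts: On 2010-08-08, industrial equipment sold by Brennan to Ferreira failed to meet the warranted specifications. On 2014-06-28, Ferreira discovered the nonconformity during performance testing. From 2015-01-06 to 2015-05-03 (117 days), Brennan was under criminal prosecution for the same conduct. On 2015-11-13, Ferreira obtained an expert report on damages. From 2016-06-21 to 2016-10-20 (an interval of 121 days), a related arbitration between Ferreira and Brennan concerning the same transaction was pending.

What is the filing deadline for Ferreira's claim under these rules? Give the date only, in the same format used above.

Because discovery on 2014-06-28 post-dates the 2010-08-08 act, accrual under the later-of rule falls on 2014-06-28.
Adding the 3 years base period to 2014-06-28 gives a deadline of 2017-06-28, before any tolling.
The pending criminal prosecution from 2015-01-06 to 2015-05-03 tolled the period for 117 days, extending the deadline to 2017-10-23.
The period was tolled for 121 days by the pending related arbitration (2016-06-21 to 2016-10-20), pushing the deadline to 2018-02-21.
Nothing else in the chronology tolls or restarts the period.

2018-02-21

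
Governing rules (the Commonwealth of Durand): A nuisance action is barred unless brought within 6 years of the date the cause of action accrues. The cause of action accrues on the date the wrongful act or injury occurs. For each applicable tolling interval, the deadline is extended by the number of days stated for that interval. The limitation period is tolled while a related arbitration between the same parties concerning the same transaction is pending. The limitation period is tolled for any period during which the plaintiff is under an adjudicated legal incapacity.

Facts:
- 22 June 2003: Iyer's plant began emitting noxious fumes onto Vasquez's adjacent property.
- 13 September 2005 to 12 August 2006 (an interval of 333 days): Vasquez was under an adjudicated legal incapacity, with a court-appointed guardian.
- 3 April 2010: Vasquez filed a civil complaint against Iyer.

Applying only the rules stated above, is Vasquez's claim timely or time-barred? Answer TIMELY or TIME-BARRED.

The cause of action accrued on 22 June 2003, the date of the act.
Adding the 6 years base period to 22 June 2003 gives a deadline of 22 June 2009, before any tolling.
The period was tolled for 333 days by the plaintiff's legal incapacity (13 September 2005 to 12 August 2006), pushing the deadline to 21 May 2010.
Vasquez filed on 3 April 2010, before the 21 May 2010 deadline, so the action is timely.

TIMELY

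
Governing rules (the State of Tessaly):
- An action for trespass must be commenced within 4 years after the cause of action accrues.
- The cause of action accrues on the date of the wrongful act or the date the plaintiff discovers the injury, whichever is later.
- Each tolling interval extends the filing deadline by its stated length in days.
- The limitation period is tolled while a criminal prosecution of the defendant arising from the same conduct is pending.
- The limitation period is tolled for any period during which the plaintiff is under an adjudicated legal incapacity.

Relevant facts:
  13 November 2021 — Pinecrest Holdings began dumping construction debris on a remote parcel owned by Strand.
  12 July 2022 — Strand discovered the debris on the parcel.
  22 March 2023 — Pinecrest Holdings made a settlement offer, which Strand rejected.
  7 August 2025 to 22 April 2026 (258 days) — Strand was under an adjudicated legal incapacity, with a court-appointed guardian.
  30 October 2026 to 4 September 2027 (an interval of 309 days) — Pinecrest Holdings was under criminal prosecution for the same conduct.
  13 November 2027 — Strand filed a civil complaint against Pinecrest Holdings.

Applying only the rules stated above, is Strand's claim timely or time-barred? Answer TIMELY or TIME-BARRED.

TIMELY

Because discovery on 12 July 2022 post-dates the 13 November 2021 act, accrual under the later-of rule falls on 12 July 2022.
4 years from 12 July 2022 is 12 July 2026.
Because the plaintiff's legal incapacity ran from 7 August 2025 to 22 April 2026, the deadline is extended by 258 days to 27 March 2027.
The period was tolled for 309 days by the pending criminal prosecution (30 October 2026 to 4 September 2027), pushing the deadline to 30 January 2028.
Nothing else in the chronology tolls or restarts the period.
Strand filed on 13 November 2027, before the 30 January 2028 deadline, so the action is timely.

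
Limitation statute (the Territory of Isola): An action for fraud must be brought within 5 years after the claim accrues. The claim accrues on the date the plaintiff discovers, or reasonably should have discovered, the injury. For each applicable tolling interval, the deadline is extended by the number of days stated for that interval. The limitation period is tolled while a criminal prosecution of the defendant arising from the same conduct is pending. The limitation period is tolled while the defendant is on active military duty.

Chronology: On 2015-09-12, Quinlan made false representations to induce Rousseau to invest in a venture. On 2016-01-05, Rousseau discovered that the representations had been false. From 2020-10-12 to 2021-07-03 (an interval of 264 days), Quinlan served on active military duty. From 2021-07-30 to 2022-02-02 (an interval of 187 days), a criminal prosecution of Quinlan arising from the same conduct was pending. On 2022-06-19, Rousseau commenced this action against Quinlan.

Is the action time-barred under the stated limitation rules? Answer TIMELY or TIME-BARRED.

Accrual is tied to discovery, so the period began on 2016-01-05 rather than on 2015-09-12 when the act occurred.
5 years from 2016-01-05 is 2021-01-05.
Because the defendant's active military service ran from 2020-10-12 to 2021-07-03, the deadline is extended by 264 days to 2021-09-26.
The pending criminal prosecution from 2021-07-30 to 2022-02-02 tolled the period for 187 days, extending the deadline to 2022-04-01.
Filing on 2022-06-19 missed the 2022-04-01 deadline — the action is time-barred.

TIME-BARRED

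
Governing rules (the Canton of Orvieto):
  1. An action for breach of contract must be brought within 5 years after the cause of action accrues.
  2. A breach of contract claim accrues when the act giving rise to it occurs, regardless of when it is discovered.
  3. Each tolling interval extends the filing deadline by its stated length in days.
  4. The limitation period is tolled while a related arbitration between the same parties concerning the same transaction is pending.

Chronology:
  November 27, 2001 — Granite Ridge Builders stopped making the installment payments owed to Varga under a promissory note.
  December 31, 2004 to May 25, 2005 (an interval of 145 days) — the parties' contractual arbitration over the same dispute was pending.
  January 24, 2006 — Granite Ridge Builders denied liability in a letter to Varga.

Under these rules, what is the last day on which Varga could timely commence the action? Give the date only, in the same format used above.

The claim accrued on November 27, 2001, when the wrongful act occurred.
5 years from November 27, 2001 is November 27, 2006.
Because the pending related arbitration ran from December 31, 2004 to May 25, 2005, the deadline is extended by 145 days to April 21, 2007.
The other events in the timeline have no effect on the limitation period under the stated rules.

April 21, 2007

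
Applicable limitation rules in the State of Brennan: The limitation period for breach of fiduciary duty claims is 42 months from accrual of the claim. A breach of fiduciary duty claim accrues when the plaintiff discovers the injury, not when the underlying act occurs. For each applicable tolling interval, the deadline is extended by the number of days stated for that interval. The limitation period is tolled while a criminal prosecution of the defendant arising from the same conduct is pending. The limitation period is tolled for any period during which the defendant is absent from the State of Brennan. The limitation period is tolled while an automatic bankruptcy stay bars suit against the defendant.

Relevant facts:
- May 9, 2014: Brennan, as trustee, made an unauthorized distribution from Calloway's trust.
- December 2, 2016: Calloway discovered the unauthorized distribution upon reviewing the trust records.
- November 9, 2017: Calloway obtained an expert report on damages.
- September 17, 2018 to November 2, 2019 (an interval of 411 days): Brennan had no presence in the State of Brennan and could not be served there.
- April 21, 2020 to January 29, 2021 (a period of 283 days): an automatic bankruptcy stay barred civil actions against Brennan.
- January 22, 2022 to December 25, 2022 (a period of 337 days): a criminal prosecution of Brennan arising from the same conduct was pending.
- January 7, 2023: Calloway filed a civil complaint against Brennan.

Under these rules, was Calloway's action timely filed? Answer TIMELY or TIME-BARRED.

The claim did not accrue until Calloway discovered the injury on December 2, 2016; the May 9, 2014 act date does not start the clock under the stated rule.
Adding the 42 months base period to December 2, 2016 gives a deadline of June 2, 2020, before any tolling.
Because the defendant's absence from the jurisdiction ran from September 17, 2018 to November 2, 2019, the deadline is extended by 411 days to July 18, 2021.
The period was tolled for 283 days by the automatic bankruptcy stay (April 21, 2020 to January 29, 2021), pushing the deadline to April 27, 2022.
The pending criminal prosecution from January 22, 2022 to December 25, 2022 tolled the period for 337 days, extending the deadline to March 30, 2023.
None of the other events listed affects the running of the period under the stated rules.
Calloway filed on January 7, 2023, before the March 30, 2023 deadline, so the action is timely.

TIMELY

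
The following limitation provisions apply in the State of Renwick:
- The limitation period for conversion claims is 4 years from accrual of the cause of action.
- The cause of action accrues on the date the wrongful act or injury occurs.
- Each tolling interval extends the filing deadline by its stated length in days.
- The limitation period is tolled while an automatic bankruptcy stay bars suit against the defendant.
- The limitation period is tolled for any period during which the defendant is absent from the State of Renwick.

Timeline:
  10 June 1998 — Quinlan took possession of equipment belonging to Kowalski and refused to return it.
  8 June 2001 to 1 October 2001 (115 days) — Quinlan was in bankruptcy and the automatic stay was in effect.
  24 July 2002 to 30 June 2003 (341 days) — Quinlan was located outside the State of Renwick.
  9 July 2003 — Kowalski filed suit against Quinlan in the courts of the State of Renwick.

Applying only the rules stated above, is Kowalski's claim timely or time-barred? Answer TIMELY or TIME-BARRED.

TIMELY

The claim accrued on 10 June 1998, when the wrongful act occurred.
4 years from 10 June 1998 is 10 June 2002.
The period was tolled for 115 days by the automatic bankruptcy stay (8 June 2001 to 1 October 2001), pushing the deadline to 3 October 2002.
The defendant's absence from the jurisdiction from 24 July 2002 to 30 June 2003 tolled the period for 341 days, extending the deadline to 9 September 2003.
The 9 July 2003 filing precedes the 9 September 2003 deadline; the claim is timely.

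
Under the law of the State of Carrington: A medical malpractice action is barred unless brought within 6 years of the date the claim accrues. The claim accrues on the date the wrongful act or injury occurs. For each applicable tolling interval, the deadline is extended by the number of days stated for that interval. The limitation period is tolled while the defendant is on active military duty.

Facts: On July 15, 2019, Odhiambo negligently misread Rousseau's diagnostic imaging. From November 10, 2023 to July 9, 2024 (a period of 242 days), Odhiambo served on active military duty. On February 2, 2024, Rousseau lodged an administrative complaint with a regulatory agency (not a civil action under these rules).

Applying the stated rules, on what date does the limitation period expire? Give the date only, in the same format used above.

March 14, 2026

The limitation period began to run on July 15, 2019.
Adding the 6 years base period to July 15, 2019 gives a deadline of July 15, 2025, before any tolling.
The defendant's active military service from November 10, 2023 to July 9, 2024 tolled the period for 242 days, extending the deadline to March 14, 2026.
None of the other events listed affects the running of the period under the stated rules.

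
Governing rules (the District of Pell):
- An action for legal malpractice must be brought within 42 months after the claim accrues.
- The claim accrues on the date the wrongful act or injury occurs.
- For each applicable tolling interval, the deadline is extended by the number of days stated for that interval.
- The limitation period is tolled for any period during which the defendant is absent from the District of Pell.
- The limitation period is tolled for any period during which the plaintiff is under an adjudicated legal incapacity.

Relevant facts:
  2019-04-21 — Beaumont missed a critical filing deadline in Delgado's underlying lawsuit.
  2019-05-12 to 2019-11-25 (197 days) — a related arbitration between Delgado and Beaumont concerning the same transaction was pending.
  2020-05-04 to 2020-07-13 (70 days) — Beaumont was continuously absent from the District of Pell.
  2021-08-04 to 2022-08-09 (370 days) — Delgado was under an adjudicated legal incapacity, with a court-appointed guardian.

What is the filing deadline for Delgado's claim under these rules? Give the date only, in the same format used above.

The claim accrued on 2019-04-21, when the wrongful act occurred.
Adding the 42 months base period to 2019-04-21 gives a deadline of 2022-10-21, before any tolling.
The period was tolled for 70 days by the defendant's absence from the jurisdiction (2020-05-04 to 2020-07-13), pushing the deadline to 2022-12-30.
The period was tolled for 370 days by the plaintiff's legal incapacity (2021-08-04 to 2022-08-09), pushing the deadline to 2024-01-04.
Although a pending arbitration ran from 2019-05-12 to 2019-11-25, the stated rules do not make that a tolling event, so it is disregarded.

2024-01-04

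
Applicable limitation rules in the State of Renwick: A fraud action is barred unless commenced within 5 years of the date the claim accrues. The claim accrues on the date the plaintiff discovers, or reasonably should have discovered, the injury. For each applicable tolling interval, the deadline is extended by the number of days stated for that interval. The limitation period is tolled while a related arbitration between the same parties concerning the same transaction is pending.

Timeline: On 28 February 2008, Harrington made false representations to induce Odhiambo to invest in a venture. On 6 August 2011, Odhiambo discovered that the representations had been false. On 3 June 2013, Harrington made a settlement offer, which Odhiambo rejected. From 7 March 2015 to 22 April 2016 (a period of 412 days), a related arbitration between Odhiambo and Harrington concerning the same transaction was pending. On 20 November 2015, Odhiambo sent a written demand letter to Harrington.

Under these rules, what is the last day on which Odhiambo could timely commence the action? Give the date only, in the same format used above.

22 September 2017

The claim did not accrue until Odhiambo discovered the injury on 6 August 2011; the 28 February 2008 act date does not start the clock under the stated rule.
The untolled deadline — 5 years after 6 August 2011 — is 6 August 2016.
The pending related arbitration from 7 March 2015 to 22 April 2016 tolled the period for 412 days, extending the deadline to 22 September 2017.
The other events in the timeline have no effect on the limitation period under the stated rules.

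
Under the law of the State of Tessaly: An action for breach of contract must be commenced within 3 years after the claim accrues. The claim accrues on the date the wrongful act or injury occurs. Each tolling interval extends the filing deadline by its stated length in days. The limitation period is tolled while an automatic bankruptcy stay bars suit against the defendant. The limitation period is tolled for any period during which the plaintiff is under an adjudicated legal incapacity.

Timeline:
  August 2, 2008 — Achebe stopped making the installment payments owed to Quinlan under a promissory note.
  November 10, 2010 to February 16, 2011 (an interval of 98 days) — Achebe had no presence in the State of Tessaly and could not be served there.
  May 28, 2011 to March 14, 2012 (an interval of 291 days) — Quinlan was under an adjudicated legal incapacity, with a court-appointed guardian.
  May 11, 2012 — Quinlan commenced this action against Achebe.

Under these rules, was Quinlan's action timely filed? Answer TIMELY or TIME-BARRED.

TIMELY

The limitation period began to run on August 2, 2008.
3 years from August 2, 2008 is August 2, 2011.
The plaintiff's legal incapacity from May 28, 2011 to March 14, 2012 tolled the period for 291 days, extending the deadline to May 19, 2012.
No stated provision tolls the period for the defendant's absence, so the interval from November 10, 2010 to February 16, 2011 has no effect on the deadline.
Filing on May 11, 2012 beat the May 19, 2012 deadline — the action is timely.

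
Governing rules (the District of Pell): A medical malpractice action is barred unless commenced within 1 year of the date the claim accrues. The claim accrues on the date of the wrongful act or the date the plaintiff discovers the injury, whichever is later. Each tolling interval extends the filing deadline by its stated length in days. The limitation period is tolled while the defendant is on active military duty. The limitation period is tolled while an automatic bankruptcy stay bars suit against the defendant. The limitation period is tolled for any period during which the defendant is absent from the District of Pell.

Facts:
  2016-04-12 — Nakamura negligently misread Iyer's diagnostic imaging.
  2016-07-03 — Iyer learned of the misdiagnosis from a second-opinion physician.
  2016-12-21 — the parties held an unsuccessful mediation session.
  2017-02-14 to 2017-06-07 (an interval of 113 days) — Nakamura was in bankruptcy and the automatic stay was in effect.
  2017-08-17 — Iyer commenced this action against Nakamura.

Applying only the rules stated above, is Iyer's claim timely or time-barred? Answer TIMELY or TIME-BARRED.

Taking the later of the act (2016-04-12) and discovery (2016-07-03), the claim accrued on 2016-07-03.
1 year from 2016-07-03 is 2017-07-03.
Because the automatic bankruptcy stay ran from 2017-02-14 to 2017-06-07, the deadline is extended by 113 days to 2017-10-24.
None of the other events listed affects the running of the period under the stated rules.
Filing on 2017-08-17 beat the 2017-10-24 deadline — the action is timely.

TIMELY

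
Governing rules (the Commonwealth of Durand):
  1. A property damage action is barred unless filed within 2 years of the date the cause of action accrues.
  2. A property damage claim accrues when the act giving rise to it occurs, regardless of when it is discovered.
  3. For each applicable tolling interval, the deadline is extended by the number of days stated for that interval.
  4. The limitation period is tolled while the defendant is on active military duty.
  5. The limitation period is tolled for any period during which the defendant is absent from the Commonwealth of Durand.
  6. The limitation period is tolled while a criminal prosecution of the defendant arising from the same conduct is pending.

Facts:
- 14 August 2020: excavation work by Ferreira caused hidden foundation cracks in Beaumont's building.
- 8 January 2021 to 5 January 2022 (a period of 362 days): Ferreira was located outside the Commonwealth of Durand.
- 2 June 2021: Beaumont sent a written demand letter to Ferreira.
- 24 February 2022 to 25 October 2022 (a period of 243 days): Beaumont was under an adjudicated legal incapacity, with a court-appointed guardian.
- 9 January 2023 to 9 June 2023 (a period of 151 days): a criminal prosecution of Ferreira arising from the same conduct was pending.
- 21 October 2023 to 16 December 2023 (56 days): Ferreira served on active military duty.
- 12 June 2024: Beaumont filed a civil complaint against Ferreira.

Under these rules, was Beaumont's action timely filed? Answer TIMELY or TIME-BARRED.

TIME-BARRED

The cause of action accrued on 14 August 2020, the date of the act.
The untolled deadline — 2 years after 14 August 2020 — is 14 August 2022.
Because the defendant's absence from the jurisdiction ran from 8 January 2021 to 5 January 2022, the deadline is extended by 362 days to 11 August 2023.
The pending criminal prosecution from 9 January 2023 to 9 June 2023 tolled the period for 151 days, extending the deadline to 9 January 2024.
Because the defendant's active military service ran from 21 October 2023 to 16 December 2023, the deadline is extended by 56 days to 5 March 2024.
Although the plaintiff's incapacity ran from 24 February 2022 to 25 October 2022, the stated rules do not make that a tolling event, so it is disregarded.
None of the other events listed affects the running of the period under the stated rules.
Filing on 12 June 2024 missed the 5 March 2024 deadline — the action is time-barred.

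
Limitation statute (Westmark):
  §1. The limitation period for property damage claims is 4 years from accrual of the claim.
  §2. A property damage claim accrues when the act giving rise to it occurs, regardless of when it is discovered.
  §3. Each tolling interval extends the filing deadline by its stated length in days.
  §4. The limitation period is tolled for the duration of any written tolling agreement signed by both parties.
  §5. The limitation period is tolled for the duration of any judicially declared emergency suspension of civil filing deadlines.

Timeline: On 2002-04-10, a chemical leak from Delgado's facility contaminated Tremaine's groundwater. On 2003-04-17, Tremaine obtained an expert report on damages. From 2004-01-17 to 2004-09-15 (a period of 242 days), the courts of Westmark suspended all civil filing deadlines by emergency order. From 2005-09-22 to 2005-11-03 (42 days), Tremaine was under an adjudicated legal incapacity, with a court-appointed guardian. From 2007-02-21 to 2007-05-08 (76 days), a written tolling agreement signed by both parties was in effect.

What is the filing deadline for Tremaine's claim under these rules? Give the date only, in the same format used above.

2006-12-08

The claim accrued on 2002-04-10, when the wrongful act occurred.
4 years from 2002-04-10 is 2006-04-10.
Because the emergency suspension of filing deadlines ran from 2004-01-17 to 2004-09-15, the deadline is extended by 242 days to 2006-12-08.
The written tolling agreement from 2007-02-21 to 2007-05-08 began after the period had already run on 2006-12-08, so it has no tolling effect.
The plaintiff's legal incapacity from 2005-09-22 to 2005-11-03 does not toll the period, because no stated rule makes the plaintiff's incapacity a tolling event.
The other events in the timeline have no effect on the limitation period under the stated rules.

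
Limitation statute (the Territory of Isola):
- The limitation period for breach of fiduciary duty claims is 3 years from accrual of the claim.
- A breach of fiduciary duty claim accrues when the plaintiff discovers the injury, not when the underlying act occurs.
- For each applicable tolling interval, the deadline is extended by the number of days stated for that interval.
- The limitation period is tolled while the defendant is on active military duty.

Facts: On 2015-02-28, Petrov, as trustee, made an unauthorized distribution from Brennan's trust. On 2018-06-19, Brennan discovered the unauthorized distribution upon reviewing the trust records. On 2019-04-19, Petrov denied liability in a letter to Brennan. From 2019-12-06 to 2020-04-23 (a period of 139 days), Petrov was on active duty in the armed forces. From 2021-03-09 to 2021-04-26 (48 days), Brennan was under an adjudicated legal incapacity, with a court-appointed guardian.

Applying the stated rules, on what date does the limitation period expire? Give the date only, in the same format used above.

Under the discovery rule, the claim accrued on 2018-06-19, when Brennan discovered the injury — not on the 2015-02-28 date of the underlying act.
The untolled deadline — 3 years after 2018-06-19 — is 2021-06-19.
The defendant's active military service from 2019-12-06 to 2020-04-23 tolled the period for 139 days, extending the deadline to 2021-11-05.
The plaintiff's legal incapacity from 2021-03-09 to 2021-04-26 does not toll the period, because no stated rule makes the plaintiff's incapacity a tolling event.
None of the other events listed affects the running of the period under the stated rules.

2021-11-05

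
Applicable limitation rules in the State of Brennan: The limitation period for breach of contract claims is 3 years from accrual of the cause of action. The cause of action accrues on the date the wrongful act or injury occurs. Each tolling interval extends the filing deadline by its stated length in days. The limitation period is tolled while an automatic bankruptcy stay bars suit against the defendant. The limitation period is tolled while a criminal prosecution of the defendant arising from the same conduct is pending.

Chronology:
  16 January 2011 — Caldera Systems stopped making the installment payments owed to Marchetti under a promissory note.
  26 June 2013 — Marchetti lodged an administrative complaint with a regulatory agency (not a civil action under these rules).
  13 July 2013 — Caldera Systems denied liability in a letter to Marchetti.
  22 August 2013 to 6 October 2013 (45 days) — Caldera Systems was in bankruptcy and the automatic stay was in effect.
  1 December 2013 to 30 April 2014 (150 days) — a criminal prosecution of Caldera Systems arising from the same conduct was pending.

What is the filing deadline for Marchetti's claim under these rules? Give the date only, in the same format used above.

The claim accrued on 16 January 2011, when the wrongful act occurred.
3 years from 16 January 2011 is 16 January 2014.
The period was tolled for 45 days by the automatic bankruptcy stay (22 August 2013 to 6 October 2013), pushing the deadline to 2 March 2014.
The period was tolled for 150 days by the pending criminal prosecution (1 December 2013 to 30 April 2014), pushing the deadline to 30 July 2014.
None of the other events listed affects the running of the period under the stated rules.

30 July 2014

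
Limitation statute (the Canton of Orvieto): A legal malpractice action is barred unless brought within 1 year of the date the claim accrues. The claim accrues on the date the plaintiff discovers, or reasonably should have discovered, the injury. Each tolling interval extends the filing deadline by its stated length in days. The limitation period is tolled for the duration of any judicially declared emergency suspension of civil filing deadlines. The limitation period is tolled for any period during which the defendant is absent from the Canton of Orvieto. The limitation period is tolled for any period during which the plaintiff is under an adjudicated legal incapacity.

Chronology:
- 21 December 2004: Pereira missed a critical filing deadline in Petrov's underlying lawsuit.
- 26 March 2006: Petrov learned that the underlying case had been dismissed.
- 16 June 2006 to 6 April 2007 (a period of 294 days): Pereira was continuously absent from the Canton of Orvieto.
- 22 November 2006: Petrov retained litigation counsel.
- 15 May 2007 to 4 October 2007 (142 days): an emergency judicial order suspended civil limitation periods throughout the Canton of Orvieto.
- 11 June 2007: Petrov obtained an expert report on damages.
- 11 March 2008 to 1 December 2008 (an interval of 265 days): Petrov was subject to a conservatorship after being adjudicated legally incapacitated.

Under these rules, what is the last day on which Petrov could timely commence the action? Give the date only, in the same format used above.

24 February 2009

The claim did not accrue until Petrov discovered the injury on 26 March 2006; the 21 December 2004 act date does not start the clock under the stated rule.
The untolled deadline — 1 year after 26 March 2006 — is 26 March 2007.
The period was tolled for 294 days by the defendant's absence from the jurisdiction (16 June 2006 to 6 April 2007), pushing the deadline to 14 January 2008.
Because the emergency suspension of filing deadlines ran from 15 May 2007 to 4 October 2007, the deadline is extended by 142 days to 4 June 2008.
The period was tolled for 265 days by the plaintiff's legal incapacity (11 March 2008 to 1 December 2008), pushing the deadline to 24 February 2009.
The other events in the timeline have no effect on the limitation period under the stated rules.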